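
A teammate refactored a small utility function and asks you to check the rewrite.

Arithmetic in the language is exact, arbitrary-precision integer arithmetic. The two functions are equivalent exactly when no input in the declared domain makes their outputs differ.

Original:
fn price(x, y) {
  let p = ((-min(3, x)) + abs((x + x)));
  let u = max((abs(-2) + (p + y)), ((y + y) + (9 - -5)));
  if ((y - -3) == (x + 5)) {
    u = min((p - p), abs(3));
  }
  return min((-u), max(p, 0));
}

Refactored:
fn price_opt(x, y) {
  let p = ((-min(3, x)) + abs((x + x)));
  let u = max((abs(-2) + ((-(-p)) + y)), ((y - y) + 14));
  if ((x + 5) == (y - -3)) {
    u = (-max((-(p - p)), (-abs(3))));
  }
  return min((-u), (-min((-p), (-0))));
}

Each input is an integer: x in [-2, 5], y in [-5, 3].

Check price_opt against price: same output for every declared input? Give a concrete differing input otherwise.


Input x=-2, y=-5: -4 from price versus -14 from price_opt.
verdict: not equivalent; witness: x=-2, y=-5


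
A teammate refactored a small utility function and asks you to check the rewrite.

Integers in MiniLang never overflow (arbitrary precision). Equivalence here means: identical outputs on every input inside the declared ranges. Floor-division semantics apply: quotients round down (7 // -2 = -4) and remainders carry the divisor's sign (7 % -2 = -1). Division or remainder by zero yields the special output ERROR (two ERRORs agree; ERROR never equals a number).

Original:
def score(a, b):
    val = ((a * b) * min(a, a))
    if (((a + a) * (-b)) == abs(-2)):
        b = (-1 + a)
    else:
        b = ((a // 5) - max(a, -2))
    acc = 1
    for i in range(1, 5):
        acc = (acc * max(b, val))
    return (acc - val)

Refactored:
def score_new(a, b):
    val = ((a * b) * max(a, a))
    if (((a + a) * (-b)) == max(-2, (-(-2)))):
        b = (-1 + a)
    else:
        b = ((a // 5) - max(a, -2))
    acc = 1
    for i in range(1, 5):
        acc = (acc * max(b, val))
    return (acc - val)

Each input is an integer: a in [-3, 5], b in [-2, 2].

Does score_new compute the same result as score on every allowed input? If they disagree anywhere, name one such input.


Equivalent. The edit looks behavioral (`min(a, a)` became `max(a, a)`), but over these ranges it never changes the outcome.
An exhaustive pass over the 45 declared inputs shows identical outputs.
One worked example (a=1, b=-2) — score: val := -2 | (((a + a) * (-b)) == abs(-2)): false | b := -1 | acc := 1 | iter i=1: | acc := -1 | iter i=2: | acc := 1 | iter i=3: | acc := -1 | iter i=4: | acc := 1 | result 3; score_new: val := -2 | (((a + a) * (-b)) == max(-2, (-(-2)))): false | b := -1 | acc := 1 | iter i=1: | acc := -1 | iter i=2: | acc := 1 | iter i=3: | acc := -1 | iter i=4: | acc := 1 | result 3; agreement on 3.
verdict: equivalent


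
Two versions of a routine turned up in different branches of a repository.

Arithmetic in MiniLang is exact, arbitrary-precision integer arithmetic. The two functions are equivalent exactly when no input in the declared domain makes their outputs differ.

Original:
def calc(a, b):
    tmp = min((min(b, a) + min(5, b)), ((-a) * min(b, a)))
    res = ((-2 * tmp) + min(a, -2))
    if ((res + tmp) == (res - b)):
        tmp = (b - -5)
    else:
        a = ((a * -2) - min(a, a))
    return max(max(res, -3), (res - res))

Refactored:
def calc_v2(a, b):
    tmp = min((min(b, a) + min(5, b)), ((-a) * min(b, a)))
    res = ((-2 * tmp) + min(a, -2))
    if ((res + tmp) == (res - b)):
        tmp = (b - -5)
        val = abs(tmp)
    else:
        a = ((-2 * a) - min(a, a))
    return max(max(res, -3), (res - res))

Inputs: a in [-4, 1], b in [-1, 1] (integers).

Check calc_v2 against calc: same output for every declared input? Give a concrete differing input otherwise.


Although statement counts differ; min/max/abs usage differs; local variable names differ, 18/18 inputs agree.
verdict: equivalent


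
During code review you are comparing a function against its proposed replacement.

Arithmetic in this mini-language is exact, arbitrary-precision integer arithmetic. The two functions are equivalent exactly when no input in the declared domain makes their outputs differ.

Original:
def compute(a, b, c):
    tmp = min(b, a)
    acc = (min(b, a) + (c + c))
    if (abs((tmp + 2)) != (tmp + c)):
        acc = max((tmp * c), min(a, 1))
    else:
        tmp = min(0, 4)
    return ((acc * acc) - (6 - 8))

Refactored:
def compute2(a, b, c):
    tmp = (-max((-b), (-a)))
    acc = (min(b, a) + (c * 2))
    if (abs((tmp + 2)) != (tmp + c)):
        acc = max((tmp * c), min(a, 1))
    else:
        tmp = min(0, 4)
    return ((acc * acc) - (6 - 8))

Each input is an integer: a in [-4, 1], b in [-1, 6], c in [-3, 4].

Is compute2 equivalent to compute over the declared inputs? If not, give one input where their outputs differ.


The two versions differ — the changes include min/max/abs usage differs; and constant usage differs; and arithmetic usage differs.
Tracing a=-4, b=4, c=4: compute: tmp=-4, then acc=4, then (abs((tmp + 2)) != (tmp + c)) is true, then acc=-4, then returns 18 | compute2: tmp=-4, then acc=4, then (abs((tmp + 2)) != (tmp + c)) is true, then acc=-4, then returns 18 — matching result 18.
An exhaustive pass over the 384 declared inputs shows identical outputs.
verdict: equivalent


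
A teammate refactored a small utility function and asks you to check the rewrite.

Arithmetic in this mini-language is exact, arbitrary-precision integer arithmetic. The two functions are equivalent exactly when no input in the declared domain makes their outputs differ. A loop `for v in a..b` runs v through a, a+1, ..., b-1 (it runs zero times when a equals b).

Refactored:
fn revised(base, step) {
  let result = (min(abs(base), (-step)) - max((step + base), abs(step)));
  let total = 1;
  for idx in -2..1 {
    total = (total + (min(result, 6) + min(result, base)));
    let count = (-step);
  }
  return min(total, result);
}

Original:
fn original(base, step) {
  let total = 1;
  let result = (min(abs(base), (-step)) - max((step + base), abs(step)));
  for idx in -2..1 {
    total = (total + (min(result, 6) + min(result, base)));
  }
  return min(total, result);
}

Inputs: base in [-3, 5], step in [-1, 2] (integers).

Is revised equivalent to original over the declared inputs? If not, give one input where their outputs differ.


Reading the diff, among the changes: local variable names differ, and statement counts differ.
As a probe, take base=0, step=1: original runs total becomes 1; next result becomes -2; next at idx=-2:; next total becomes -3; next at idx=-1:; next total becomes -7; next at idx=0:; next total becomes -11; next final value -11; revised runs result becomes -2; next total becomes 1; next at idx=-2:; next total becomes -3; next count becomes -1; next at idx=-1:; next total becomes -7; next count becomes -1; next at idx=0:; next total becomes -11; next count becomes -1; next final value -11; both end at -11.
Checked all 36 inputs in the declared domain: the outputs agree on every one.
verdict: equivalent


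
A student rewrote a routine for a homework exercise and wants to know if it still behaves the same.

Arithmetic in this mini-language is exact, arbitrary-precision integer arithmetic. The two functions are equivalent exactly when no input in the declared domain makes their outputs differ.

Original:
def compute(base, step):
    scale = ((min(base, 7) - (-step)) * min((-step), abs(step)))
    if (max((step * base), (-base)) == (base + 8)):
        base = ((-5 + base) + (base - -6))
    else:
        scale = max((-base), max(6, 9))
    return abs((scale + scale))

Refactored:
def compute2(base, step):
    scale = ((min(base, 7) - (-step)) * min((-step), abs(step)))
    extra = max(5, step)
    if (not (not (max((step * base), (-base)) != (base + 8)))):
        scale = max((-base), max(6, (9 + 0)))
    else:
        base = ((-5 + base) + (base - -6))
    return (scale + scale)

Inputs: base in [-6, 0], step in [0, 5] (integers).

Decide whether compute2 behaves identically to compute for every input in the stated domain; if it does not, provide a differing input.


Evaluate both at base=-4, step=5.
compute: scale=-5, then (max((step * base), (-base)) == (base + 8)) is true, then base=-7, then returns 10
compute2: scale=-5, then extra=5, then (not (not (max((step * base), (-base)) != (base + 8)))) is false, then base=-7, then returns -10
10 != -10, so the rewrite changes behavior.
verdict: not equivalent; witness: base=-4, step=5


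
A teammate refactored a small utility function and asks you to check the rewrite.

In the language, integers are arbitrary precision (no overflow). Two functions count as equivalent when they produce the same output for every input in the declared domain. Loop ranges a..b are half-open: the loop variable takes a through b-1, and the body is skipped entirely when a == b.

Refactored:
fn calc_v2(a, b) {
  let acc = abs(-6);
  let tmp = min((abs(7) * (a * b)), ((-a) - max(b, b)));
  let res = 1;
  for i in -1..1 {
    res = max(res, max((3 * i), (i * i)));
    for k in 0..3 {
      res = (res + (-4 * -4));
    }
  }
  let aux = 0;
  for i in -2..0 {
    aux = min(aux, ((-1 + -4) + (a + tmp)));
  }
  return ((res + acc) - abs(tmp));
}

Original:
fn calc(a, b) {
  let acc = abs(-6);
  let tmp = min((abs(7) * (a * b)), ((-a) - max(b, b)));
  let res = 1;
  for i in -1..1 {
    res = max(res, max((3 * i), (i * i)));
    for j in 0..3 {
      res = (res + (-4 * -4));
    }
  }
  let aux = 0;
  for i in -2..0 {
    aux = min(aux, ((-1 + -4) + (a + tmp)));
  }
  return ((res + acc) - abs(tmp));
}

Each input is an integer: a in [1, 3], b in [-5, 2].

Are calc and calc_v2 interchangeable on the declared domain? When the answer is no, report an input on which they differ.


Side by side, the visible changes include: local variable names differ.
As a probe, take a=1, b=0: calc runs acc := 6 | tmp := -1 | res := 1 | iter i=-1: | res := 1 | iter j=0: | res := 17 | iter j=1: | res := 33 | iter j=2: | res := 49 | iter i=0: | res := 49 | iter j=0: | res := 65 | iter j=1: | res := 81 | iter j=2: | res := 97 | aux := 0 | iter i=-2: | aux := -5 | iter i=-1: | aux := -5 | result 102; calc_v2 runs acc := 6 | tmp := -1 | res := 1 | iter i=-1: | res := 1 | iter k=0: | res := 17 | iter k=1: | res := 33 | iter k=2: | res := 49 | iter i=0: | res := 49 | iter k=0: | res := 65 | iter k=1: | res := 81 | iter k=2: | res := 97 | aux := 0 | iter i=-2: | aux := -5 | iter i=-1: | aux := -5 | result 102; both end at 102.
Sweeping the whole domain (24 inputs) finds no disagreement.
verdict: equivalent


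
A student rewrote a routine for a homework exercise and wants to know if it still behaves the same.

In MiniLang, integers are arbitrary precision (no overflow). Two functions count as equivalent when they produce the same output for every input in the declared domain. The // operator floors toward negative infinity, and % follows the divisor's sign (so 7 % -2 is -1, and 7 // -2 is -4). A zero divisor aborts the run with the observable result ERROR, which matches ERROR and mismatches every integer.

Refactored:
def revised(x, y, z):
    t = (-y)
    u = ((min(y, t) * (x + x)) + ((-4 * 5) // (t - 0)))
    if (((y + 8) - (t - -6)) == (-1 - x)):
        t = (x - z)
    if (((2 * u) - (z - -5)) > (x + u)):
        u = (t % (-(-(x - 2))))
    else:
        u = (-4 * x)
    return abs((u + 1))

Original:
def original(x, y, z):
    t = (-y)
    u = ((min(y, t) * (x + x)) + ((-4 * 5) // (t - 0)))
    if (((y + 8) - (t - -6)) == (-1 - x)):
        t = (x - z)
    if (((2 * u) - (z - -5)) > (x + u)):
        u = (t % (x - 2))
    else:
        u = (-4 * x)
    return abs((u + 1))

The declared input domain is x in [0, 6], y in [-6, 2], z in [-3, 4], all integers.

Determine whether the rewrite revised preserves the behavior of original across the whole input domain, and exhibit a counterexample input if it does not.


Side by side, the visible changes include: same computation, different form.
As a probe, take x=2, y=-3, z=3: original runs t becomes 3; next u becomes -19; next (((y + 8) - (t - -6)) == (-1 - x)) evaluates to false; next (((2 * u) - (z - -5)) > (x + u)) evaluates to false; next u becomes -8; next final value 7; revised runs t becomes 3; next u becomes -19; next (((y + 8) - (t - -6)) == (-1 - x)) evaluates to false; next (((2 * u) - (z - -5)) > (x + u)) evaluates to false; next u becomes -8; next final value 7; both end at 7.
An exhaustive pass over the 504 declared inputs shows identical outputs.
verdict: equivalent


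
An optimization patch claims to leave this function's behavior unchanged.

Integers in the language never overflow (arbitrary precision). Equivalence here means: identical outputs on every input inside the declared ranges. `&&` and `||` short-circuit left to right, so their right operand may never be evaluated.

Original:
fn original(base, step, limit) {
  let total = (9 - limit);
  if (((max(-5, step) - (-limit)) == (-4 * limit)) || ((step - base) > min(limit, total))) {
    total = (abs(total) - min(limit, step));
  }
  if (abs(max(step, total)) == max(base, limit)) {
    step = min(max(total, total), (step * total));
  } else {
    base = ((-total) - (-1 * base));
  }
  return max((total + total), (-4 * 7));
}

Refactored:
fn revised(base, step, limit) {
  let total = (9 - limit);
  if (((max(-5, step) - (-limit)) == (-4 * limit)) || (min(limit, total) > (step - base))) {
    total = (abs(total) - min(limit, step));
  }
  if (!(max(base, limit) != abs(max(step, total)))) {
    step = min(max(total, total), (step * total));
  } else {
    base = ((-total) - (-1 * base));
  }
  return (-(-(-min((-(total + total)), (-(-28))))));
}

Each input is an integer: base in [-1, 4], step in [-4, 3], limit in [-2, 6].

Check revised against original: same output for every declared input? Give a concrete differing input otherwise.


Run the pair on base=-1, step=-4, limit=-2.
original: total becomes 11; next (((max(-5, step) - (-limit)) == (-4 * limit)) || ((step - base) > min(limit, total))) evaluates to false; next (abs(max(step, total)) == max(base, limit)) evaluates to false; next base becomes -12; next final value 22
revised: total becomes 11; next (((max(-5, step) - (-limit)) == (-4 * limit)) || (min(limit, total) > (step - base))) evaluates to true; next total becomes 15; next (!(max(base, limit) != abs(max(step, total)))) evaluates to false; next base becomes -16; next final value 30
22 against 30: the behavior changed.
verdict: not equivalent; witness: base=-1, step=-4, limit=-2


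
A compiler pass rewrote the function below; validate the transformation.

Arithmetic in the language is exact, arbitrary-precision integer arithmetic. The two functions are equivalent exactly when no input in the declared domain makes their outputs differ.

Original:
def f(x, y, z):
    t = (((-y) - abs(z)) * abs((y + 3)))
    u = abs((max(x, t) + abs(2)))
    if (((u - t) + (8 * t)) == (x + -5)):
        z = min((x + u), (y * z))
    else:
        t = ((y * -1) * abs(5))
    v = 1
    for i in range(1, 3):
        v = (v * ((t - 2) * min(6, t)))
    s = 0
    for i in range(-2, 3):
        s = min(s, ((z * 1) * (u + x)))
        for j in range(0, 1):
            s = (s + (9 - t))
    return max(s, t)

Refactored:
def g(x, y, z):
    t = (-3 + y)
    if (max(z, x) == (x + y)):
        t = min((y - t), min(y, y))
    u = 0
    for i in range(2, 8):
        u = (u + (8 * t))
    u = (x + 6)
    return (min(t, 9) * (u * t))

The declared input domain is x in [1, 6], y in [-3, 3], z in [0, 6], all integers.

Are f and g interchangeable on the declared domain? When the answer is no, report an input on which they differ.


Not equivalent: x=1, y=-3, z=0 separates them (15 vs 252).
f: t = 0; u = 3; (((u - t) + (8 * t)) == (x + -5)) -> false; t = 15; v = 1; [i=1]; v = 78; [i=2]; v = 6084; s = 0; [i=-2]; s = 0; [j=0]; s = -6; [i=-1]; s = -6; [j=0]; s = -12; [i=0]; s = -12; [j=0]; s = -18; [i=1]; s = -18; [j=0]; s = -24; [i=2]; s = -24; [j=0]; s = -30; return 15
g: t = -6; (max(z, x) == (x + y)) -> false; u = 0; [i=2]; u = -48; [i=3]; u = -96; [i=4]; u = -144; [i=5]; u = -192; [i=6]; u = -240; [i=7]; u = -288; u = 7; return 252
verdict: not equivalent; witness: x=1, y=-3, z=0


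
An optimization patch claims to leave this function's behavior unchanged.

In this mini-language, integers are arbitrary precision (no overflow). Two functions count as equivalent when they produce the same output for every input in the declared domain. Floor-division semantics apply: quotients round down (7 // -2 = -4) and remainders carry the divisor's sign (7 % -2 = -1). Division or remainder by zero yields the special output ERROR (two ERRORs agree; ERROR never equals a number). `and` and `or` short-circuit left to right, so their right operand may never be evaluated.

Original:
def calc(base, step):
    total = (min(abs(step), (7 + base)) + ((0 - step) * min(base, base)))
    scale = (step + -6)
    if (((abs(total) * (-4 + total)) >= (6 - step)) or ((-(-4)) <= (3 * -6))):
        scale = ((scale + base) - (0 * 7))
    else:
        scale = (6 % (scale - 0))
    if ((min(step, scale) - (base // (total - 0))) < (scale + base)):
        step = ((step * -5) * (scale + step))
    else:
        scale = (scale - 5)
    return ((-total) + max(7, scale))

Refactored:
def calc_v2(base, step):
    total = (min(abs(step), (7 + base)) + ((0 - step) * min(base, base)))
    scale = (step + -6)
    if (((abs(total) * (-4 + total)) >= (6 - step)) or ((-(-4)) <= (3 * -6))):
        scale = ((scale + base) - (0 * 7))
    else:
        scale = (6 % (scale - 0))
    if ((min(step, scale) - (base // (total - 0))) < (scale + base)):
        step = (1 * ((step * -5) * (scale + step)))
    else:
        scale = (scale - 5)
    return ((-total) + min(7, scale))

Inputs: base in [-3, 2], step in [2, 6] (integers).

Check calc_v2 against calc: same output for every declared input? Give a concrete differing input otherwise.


There is a counterexample at base=-3, step=2: -1 on one side, -20 on the other.
calc: total = 8; scale = -4; (((abs(total) * (-4 + total)) >= (6 - step)) or ((-(-4)) <= (3 * -6))) -> true; scale = -7; ((min(step, scale) - (base // (total - 0))) < (scale + base)) -> false; scale = -12; return -1
calc_v2: total = 8; scale = -4; (((abs(total) * (-4 + total)) >= (6 - step)) or ((-(-4)) <= (3 * -6))) -> true; scale = -7; ((min(step, scale) - (base // (total - 0))) < (scale + base)) -> false; scale = -12; return -20
verdict: not equivalent; witness: base=-3, step=2


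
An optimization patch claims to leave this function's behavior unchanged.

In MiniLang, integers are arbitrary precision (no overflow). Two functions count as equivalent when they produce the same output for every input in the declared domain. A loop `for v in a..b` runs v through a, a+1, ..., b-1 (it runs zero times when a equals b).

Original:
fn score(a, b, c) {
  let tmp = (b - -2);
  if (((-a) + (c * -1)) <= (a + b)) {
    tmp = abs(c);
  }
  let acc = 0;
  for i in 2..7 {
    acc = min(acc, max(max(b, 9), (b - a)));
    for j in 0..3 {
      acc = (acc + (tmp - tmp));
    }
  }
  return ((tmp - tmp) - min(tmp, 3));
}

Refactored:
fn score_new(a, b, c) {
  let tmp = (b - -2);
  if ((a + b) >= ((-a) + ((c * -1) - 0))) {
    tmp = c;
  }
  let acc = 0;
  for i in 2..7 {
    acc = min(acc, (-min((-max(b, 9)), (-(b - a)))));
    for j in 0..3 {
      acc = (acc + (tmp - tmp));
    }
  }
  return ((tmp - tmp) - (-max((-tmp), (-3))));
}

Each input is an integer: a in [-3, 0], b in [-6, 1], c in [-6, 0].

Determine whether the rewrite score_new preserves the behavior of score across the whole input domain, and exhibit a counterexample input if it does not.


Consider the input a=0, b=1, c=-1.
score: tmp=3, then (((-a) + (c * -1)) <= (a + b)) is true, then tmp=1, then acc=0, then (i=2), then acc=0, then (j=0), then acc=0, then (j=1), then acc=0, then (j=2), then acc=0, then (i=3), then acc=0, then (j=0), then acc=0, then (j=1), then acc=0, then (j=2), then acc=0, then (i=4), then acc=0, then (j=0), then acc=0, then (j=1), then acc=0, then (j=2), then acc=0, then (i=5), then acc=0, then (j=0), then acc=0, then (j=1), then acc=0, then (j=2), then acc=0, then (i=6), then acc=0, then (j=0), then acc=0, then (j=1), then acc=0, then (j=2), then acc=0, then returns -1
score_new: tmp=3, then ((a + b) >= ((-a) + ((c * -1) - 0))) is true, then tmp=-1, then acc=0, then (i=2), then acc=0, then (j=0), then acc=0, then (j=1), then acc=0, then (j=2), then acc=0, then (i=3), then acc=0, then (j=0), then acc=0, then (j=1), then acc=0, then (j=2), then acc=0, then (i=4), then acc=0, then (j=0), then acc=0, then (j=1), then acc=0, then (j=2), then acc=0, then (i=5), then acc=0, then (j=0), then acc=0, then (j=1), then acc=0, then (j=2), then acc=0, then (i=6), then acc=0, then (j=0), then acc=0, then (j=1), then acc=0, then (j=2), then acc=0, then returns 1
-1 != 1, so the rewrite changes behavior.
verdict: not equivalent; witness: a=0, b=1, c=-1


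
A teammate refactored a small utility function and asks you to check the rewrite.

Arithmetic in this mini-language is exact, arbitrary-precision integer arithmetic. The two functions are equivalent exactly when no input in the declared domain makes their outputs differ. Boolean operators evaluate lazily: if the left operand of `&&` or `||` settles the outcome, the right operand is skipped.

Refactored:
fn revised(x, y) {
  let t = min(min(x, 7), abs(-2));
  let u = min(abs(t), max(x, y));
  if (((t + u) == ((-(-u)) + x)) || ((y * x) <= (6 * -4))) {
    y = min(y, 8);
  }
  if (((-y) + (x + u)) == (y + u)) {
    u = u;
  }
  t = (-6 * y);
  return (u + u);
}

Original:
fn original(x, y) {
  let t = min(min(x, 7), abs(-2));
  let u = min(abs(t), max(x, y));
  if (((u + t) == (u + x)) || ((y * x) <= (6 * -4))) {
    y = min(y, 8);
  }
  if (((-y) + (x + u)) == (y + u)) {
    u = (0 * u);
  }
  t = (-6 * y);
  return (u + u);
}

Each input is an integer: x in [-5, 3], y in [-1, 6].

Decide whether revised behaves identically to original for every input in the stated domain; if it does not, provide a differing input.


Input x=-2, y=-1: 0 from original versus -2 from revised.
verdict: not equivalent; witness: x=-2, y=-1


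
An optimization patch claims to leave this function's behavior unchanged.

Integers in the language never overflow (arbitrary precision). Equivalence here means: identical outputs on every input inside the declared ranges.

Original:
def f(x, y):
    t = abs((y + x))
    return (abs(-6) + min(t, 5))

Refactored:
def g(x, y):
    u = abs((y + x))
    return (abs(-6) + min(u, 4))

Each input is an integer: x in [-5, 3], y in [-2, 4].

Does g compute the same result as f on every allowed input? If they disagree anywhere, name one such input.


These are not equivalent — on x=-5, y=-2 the outputs split (11 vs 10).
f: t becomes 7; next final value 11
g: u becomes 7; next final value 10
verdict: not equivalent; witness: x=-5, y=-2


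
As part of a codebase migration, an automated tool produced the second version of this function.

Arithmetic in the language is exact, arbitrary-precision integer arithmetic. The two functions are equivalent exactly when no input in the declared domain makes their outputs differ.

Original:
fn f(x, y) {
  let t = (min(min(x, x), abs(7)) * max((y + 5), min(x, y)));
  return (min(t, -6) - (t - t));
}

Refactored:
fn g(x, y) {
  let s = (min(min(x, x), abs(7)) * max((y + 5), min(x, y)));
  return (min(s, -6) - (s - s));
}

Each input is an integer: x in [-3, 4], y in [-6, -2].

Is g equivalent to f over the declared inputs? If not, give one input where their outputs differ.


The two versions differ — the changes include local variable names differ.
One worked example (x=2, y=-2) — f: t becomes 6; next final value -6; g: s becomes 6; next final value -6; agreement on -6.
Sweeping the whole domain (40 inputs) finds no disagreement.
verdict: equivalent


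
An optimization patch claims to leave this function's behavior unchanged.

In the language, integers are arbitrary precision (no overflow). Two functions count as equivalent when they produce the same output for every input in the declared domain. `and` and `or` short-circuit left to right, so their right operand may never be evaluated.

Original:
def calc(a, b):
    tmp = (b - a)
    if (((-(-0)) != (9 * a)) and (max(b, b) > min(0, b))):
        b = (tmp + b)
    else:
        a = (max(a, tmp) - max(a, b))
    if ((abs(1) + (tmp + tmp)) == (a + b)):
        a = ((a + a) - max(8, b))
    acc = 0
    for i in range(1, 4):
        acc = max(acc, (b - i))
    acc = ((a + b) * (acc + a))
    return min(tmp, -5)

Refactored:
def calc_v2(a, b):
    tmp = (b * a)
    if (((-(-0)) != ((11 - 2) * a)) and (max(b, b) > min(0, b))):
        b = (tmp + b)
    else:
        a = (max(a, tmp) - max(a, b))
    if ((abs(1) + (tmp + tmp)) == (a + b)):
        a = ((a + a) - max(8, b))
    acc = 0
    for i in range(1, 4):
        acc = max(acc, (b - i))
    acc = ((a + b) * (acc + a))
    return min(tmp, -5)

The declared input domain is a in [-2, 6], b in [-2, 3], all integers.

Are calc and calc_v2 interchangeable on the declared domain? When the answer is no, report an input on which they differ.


Not equivalent: a=-2, b=3 separates them (-5 vs -6).
calc: tmp=5, then (((-(-0)) != (9 * a)) and (max(b, b) > min(0, b))) is true, then b=8, then ((abs(1) + (tmp + tmp)) == (a + b)) is false, then acc=0, then (i=1), then acc=7, then (i=2), then acc=7, then (i=3), then acc=7, then acc=30, then returns -5
calc_v2: tmp=-6, then (((-(-0)) != ((11 - 2) * a)) and (max(b, b) > min(0, b))) is true, then b=-3, then ((abs(1) + (tmp + tmp)) == (a + b)) is false, then acc=0, then (i=1), then acc=0, then (i=2), then acc=0, then (i=3), then acc=0, then acc=10, then returns -6
verdict: not equivalent; witness: a=-2, b=3


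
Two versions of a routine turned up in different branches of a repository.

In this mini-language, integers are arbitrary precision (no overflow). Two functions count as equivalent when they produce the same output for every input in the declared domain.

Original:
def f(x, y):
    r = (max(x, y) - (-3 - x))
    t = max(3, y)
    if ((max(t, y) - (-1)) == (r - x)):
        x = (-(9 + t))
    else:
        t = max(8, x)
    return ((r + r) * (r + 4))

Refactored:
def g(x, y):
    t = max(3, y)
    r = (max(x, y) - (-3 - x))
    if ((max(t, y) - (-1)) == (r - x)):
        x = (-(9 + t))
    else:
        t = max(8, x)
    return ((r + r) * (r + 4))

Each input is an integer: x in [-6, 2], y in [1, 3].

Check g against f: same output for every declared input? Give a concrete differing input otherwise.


Reading the diff, among the changes: same computation, different form.
As a probe, take x=-5, y=1: f runs r = -1; t = 3; ((max(t, y) - (-1)) == (r - x)) -> true; x = -12; return -6; g runs t = 3; r = -1; ((max(t, y) - (-1)) == (r - x)) -> true; x = -12; return -6; both end at -6.
Sweeping the whole domain (27 inputs) finds no disagreement.
verdict: equivalent


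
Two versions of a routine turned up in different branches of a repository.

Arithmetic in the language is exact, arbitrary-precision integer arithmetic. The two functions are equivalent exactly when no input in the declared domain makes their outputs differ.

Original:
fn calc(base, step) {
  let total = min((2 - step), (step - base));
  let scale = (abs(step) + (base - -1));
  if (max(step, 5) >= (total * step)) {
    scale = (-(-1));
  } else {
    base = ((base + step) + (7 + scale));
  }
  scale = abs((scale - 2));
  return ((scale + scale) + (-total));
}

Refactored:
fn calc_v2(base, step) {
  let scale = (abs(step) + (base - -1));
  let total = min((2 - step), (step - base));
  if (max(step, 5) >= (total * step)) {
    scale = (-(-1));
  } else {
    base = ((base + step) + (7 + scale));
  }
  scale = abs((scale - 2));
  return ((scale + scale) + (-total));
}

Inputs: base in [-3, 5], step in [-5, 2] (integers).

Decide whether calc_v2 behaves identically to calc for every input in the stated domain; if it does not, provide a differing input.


Comparing the listings, the differences include: same computation, different form.
As a probe, take base=0, step=0: calc runs total=0, then scale=1, then (max(step, 5) >= (total * step)) is true, then scale=1, then scale=1, then returns 2; calc_v2 runs scale=1, then total=0, then (max(step, 5) >= (total * step)) is true, then scale=1, then scale=1, then returns 2; both end at 2.
An exhaustive pass over the 72 declared inputs shows identical outputs.
verdict: equivalent


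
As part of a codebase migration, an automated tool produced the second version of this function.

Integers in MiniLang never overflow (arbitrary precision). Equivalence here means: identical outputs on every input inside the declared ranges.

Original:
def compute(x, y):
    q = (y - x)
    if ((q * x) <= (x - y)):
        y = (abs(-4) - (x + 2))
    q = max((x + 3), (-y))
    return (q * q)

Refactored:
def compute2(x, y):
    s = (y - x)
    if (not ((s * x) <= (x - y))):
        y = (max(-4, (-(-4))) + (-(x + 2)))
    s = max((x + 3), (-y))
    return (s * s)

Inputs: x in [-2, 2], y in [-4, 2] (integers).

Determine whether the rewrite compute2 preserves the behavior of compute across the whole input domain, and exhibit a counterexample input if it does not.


Not equivalent: x=-2, y=-4 separates them (16 vs 1).
compute: q=-2, then ((q * x) <= (x - y)) is false, then q=4, then returns 16
compute2: s=-2, then (not ((s * x) <= (x - y))) is true, then y=4, then s=1, then returns 1
verdict: not equivalent; witness: x=-2, y=-4


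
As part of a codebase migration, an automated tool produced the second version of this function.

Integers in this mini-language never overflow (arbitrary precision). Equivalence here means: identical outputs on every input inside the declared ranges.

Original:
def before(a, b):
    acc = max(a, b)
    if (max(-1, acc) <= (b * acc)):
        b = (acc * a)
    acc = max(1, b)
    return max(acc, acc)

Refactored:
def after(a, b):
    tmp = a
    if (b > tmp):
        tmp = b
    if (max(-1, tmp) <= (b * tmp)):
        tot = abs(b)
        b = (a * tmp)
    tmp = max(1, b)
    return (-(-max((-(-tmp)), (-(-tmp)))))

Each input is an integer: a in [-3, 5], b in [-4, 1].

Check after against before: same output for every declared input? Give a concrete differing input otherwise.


Equivalent — the differences include local variable names differ; min/max/abs usage differs; statement counts differ; comparison usage differs; branching structure differs, yet no declared input distinguishes the two.
As a probe, take a=4, b=-4: before runs acc becomes 4; next (max(-1, acc) <= (b * acc)) evaluates to false; next acc becomes 1; next final value 1; after runs tmp becomes 4; next (b > tmp) evaluates to false; next (max(-1, tmp) <= (b * tmp)) evaluates to false; next tmp becomes 1; next final value 1; both end at 1.
Every one of the 54 inputs gives matching results.
verdict: equivalent


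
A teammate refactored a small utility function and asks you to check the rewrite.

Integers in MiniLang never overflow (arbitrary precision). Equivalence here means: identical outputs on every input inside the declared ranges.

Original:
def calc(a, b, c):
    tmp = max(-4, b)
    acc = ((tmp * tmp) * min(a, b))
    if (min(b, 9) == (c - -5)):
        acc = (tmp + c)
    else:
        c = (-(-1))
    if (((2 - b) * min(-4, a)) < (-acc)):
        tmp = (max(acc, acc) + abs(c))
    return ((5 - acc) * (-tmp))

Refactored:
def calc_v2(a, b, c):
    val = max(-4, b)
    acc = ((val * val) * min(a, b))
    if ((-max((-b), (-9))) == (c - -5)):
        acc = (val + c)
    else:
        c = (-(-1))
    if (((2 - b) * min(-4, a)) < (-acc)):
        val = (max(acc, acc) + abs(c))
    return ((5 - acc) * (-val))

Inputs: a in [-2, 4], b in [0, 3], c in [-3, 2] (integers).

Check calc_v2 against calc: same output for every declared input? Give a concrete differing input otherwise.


Comparing the listings, the differences include: min/max/abs usage differs; also local variable names differ.
As a probe, take a=0, b=0, c=-3: calc runs tmp := 0 | acc := 0 | (min(b, 9) == (c - -5)): false | c := 1 | (((2 - b) * min(-4, a)) < (-acc)): true | tmp := 1 | result -5; calc_v2 runs val := 0 | acc := 0 | ((-max((-b), (-9))) == (c - -5)): false | c := 1 | (((2 - b) * min(-4, a)) < (-acc)): true | val := 1 | result -5; both end at -5.
Across all 168 domain points the two functions coincide.
verdict: equivalent


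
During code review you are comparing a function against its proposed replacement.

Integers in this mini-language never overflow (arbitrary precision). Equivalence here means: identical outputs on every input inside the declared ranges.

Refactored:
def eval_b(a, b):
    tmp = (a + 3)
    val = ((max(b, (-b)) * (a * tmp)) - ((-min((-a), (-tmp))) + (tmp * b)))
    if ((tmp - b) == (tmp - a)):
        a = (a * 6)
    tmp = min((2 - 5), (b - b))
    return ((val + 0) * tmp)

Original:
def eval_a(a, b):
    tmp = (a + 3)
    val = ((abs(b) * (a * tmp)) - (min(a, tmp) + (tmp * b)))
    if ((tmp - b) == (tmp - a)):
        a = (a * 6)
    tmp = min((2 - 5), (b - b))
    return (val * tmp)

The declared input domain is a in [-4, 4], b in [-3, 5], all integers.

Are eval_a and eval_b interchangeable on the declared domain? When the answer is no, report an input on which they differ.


There is a counterexample at a=-4, b=-3: -39 on one side, -30 on the other.
eval_a: tmp := -1 | val := 13 | ((tmp - b) == (tmp - a)): false | tmp := -3 | result -39
eval_b: tmp := -1 | val := 10 | ((tmp - b) == (tmp - a)): false | tmp := -3 | result -30
verdict: not equivalent; witness: a=-4, b=-3


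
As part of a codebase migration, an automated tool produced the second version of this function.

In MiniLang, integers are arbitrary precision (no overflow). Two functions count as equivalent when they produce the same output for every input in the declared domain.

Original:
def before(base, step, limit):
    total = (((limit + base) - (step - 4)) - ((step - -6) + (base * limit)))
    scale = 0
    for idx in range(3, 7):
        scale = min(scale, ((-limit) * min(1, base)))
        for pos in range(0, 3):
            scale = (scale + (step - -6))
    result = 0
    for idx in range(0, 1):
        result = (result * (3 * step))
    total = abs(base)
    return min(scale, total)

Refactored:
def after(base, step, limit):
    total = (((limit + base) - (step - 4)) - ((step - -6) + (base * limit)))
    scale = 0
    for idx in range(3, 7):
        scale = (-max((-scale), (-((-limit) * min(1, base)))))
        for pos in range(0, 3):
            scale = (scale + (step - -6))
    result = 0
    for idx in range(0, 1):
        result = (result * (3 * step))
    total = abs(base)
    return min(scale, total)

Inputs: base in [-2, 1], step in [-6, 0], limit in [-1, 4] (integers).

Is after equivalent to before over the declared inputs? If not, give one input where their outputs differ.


Comparing the listings, the differences include: min/max/abs usage differs.
Spot check at base=0, step=-2, limit=1 — before: total=3, then scale=0, then (idx=3), then scale=0, then (pos=0), then scale=4, then (pos=1), then scale=8, then (pos=2), then scale=12, then (idx=4), then scale=0, then (pos=0), then scale=4, then (pos=1), then scale=8, then (pos=2), then scale=12, then (idx=5), then scale=0, then (pos=0), then scale=4, then (pos=1), then scale=8, then (pos=2), then scale=12, then (idx=6), then scale=0, then (pos=0), then scale=4, then (pos=1), then scale=8, then (pos=2), then scale=12, then result=0, then (idx=0), then result=0, then total=0, then returns 0. after: total=3, then scale=0, then (idx=3), then scale=0, then (pos=0), then scale=4, then (pos=1), then scale=8, then (pos=2), then scale=12, then (idx=4), then scale=0, then (pos=0), then scale=4, then (pos=1), then scale=8, then (pos=2), then scale=12, then (idx=5), then scale=0, then (pos=0), then scale=4, then (pos=1), then scale=8, then (pos=2), then scale=12, then (idx=6), then scale=0, then (pos=0), then scale=4, then (pos=1), then scale=8, then (pos=2), then scale=12, then result=0, then (idx=0), then result=0, then total=0, then returns 0. Both give 0.
Sweeping the whole domain (168 inputs) finds no disagreement.
verdict: equivalent


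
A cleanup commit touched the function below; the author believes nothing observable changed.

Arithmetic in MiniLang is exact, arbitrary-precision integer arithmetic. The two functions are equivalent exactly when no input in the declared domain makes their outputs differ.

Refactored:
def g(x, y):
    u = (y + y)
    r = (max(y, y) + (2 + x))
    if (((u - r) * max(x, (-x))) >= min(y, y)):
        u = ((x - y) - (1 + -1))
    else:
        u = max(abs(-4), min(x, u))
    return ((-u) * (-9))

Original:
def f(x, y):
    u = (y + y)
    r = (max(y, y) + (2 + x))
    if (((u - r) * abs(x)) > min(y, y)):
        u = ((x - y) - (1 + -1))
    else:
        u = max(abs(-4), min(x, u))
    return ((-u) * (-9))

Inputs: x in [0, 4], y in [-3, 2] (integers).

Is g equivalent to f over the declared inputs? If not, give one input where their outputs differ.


Not equivalent: x=0, y=0 separates them (36 vs 0).
f: u := 0 | r := 2 | (((u - r) * abs(x)) > min(y, y)): false | u := 4 | result 36
g: u := 0 | r := 2 | (((u - r) * max(x, (-x))) >= min(y, y)): true | u := 0 | result 0
verdict: not equivalent; witness: x=0, y=0


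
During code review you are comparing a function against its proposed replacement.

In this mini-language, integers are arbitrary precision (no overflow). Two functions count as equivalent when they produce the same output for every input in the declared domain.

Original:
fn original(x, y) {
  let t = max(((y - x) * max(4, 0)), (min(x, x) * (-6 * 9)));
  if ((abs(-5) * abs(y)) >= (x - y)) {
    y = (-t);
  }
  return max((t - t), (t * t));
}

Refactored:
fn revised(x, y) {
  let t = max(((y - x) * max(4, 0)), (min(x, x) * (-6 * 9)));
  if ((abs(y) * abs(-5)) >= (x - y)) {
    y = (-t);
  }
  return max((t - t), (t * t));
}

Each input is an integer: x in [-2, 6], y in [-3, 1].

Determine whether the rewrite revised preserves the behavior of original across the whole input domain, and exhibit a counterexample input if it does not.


The two are interchangeable: same computation, different form, and every declared input agrees.
One worked example (x=5, y=-2) — original: t=-28, then ((abs(-5) * abs(y)) >= (x - y)) is true, then y=28, then returns 784; revised: t=-28, then ((abs(y) * abs(-5)) >= (x - y)) is true, then y=28, then returns 784; agreement on 784.
Sweeping the whole domain (45 inputs) finds no disagreement.
verdict: equivalent


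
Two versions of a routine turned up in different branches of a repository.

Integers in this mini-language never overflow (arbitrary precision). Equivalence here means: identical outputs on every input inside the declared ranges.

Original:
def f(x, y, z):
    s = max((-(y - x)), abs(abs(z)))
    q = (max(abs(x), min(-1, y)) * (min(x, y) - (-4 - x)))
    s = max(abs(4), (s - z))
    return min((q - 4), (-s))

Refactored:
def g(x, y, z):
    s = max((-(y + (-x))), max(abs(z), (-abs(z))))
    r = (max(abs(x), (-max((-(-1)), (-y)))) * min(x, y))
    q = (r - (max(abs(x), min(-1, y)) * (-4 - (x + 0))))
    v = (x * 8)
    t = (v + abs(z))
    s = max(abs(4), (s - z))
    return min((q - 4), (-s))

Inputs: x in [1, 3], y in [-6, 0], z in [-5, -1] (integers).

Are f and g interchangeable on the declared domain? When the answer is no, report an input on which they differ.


Equivalent — the differences include min/max/abs usage differs; and statement counts differ; and constant usage differs; and arithmetic usage differs; and local variable names differ, yet no declared input distinguishes the two.
One worked example (x=1, y=-6, z=-1) — f: s=7, then q=-1, then s=8, then returns -8; g: s=7, then r=-6, then q=-1, then v=8, then t=9, then s=8, then returns -8; agreement on -8.
Sweeping the whole domain (105 inputs) finds no disagreement.
verdict: equivalent


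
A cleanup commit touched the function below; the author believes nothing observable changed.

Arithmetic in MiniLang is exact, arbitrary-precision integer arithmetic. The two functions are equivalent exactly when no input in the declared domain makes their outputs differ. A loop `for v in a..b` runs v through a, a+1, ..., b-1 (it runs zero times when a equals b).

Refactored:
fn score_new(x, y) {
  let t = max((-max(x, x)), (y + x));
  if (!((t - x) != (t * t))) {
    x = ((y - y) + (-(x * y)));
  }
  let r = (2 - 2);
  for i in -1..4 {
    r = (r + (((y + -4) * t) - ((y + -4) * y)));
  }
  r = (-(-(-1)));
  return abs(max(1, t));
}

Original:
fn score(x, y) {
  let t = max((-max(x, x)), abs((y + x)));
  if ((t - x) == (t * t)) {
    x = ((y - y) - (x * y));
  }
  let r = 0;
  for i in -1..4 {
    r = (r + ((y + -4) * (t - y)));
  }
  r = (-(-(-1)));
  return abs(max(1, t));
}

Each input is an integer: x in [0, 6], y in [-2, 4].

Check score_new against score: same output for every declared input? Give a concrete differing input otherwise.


These are not equivalent — on x=0, y=-2 the outputs split (2 vs 1).
score: t=2, then ((t - x) == (t * t)) is false, then r=0, then (i=-1), then r=-24, then (i=0), then r=-48, then (i=1), then r=-72, then (i=2), then r=-96, then (i=3), then r=-120, then r=-1, then returns 2
score_new: t=0, then (!((t - x) != (t * t))) is true, then x=0, then r=0, then (i=-1), then r=-12, then (i=0), then r=-24, then (i=1), then r=-36, then (i=2), then r=-48, then (i=3), then r=-60, then r=-1, then returns 1
verdict: not equivalent; witness: x=0, y=-2
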